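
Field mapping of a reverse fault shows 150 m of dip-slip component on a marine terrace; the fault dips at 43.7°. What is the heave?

108 m

heave = dip-slip × cos(dip) = 150 m × cos(43.7°) = 108 m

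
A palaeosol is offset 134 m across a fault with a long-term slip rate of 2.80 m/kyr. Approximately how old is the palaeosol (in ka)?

age = offset / rate = 134 m / (2.80 m/kyr) = 47900 yr = 47.9 ka

47.9 ka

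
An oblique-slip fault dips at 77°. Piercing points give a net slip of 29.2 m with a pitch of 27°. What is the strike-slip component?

strike-slip = net slip × cos(rake) = 29.2 m × cos(27°) = 26 m

26 m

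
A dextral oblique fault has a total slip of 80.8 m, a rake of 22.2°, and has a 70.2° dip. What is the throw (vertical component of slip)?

28.7 m

dip-slip = net slip × sin(rake) = 80.8 m × sin(22.2°) = 30.53 m
throw = dip-slip × sin(dip) = 30.53 × sin(70.2°) = 28.7 m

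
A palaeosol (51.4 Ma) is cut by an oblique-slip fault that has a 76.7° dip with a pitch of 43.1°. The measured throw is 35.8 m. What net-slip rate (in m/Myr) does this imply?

1.05 m/Myr

dip-slip = throw / sin(dip) = 35.8 / sin(76.7°) = 36.79 m
net slip = dip-slip / sin(rake) = 36.79 / sin(43.1°) = 53.84 m
rate = 53.84 m / 51.4 Ma = 0.00000105 m/yr = 1.05 m/Myr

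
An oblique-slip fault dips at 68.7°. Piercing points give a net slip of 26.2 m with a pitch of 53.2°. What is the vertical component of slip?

dip-slip = net slip × sin(rake) = 26.2 m × sin(53.2°) = 20.98 m
throw = dip-slip × sin(dip) = 20.98 × sin(68.7°) = 19.5 m

19.5 m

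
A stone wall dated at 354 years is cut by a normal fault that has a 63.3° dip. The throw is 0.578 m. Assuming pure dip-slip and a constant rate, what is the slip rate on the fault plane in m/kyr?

1.83 m/kyr

dip-slip = throw / sin(dip) = 0.578 m / sin(63.3°) = 0.6470 m
rate = 0.6470 m / 354 years = 0.00183 m/yr = 1.83 m/kyr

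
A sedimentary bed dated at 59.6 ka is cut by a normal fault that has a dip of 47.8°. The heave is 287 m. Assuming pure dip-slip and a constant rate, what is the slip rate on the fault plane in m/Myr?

7170 m/Myr

dip-slip = heave / cos(dip) = 287 m / cos(47.8°) = 427.3 m
rate = 427.3 m / 59.6 ka = 0.00717 m/yr = 7170 m/Myr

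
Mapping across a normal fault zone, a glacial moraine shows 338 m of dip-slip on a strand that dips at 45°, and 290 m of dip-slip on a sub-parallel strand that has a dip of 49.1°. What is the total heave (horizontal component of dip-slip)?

429 m

heave_A = 338 × cos(45°) = 239 m
heave_B = 290 × cos(49.1°) = 189.9 m
total = 239 + 189.9 = 429 m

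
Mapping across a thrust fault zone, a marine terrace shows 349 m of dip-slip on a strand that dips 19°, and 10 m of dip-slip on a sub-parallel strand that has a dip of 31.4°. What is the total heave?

heave_A = 349 × cos(19°) = 330 m
heave_B = 10 × cos(31.4°) = 8.536 m
total = 330 + 8.536 = 339 m

339 m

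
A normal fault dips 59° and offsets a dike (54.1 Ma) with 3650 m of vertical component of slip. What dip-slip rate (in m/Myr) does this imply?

dip-slip = throw / sin(dip) = 3650 m / sin(59°) = 4258 m
rate = 4258 m / 54.1 Ma = 0.0000787 m/yr = 78.7 m/Myr

78.7 m/Myr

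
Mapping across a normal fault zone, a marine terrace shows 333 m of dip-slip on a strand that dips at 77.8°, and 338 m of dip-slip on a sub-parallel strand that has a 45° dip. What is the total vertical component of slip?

564 m

throw_A = 333 × sin(77.8°) = 325.5 m
throw_B = 338 × sin(45°) = 239 m
total = 325.5 + 239 = 564 m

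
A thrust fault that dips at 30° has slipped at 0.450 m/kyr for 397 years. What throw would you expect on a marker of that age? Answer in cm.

8.93 cm

dip-slip = rate × time = 0.450 m/kyr × 397 years = 0.1787 m
throw = dip-slip × sin(dip) = 0.1787 × sin(30°) = 0.0893 m = 8.93 cm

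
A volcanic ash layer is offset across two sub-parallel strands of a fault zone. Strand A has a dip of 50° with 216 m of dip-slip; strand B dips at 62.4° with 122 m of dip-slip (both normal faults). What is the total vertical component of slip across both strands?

throw_A = 216 × sin(50°) = 165.5 m
throw_B = 122 × sin(62.4°) = 108.1 m
total = 165.5 + 108.1 = 274 m

274 m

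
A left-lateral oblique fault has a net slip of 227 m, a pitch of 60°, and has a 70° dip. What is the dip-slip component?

dip-slip = net slip × sin(rake) = 227 m × sin(60°) = 197 m

197 m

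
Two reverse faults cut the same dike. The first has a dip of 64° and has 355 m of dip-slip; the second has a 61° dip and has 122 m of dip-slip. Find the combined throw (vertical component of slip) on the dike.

426 m

throw_A = 355 × sin(64°) = 319.1 m
throw_B = 122 × sin(61°) = 106.7 m
total = 319.1 + 106.7 = 426 m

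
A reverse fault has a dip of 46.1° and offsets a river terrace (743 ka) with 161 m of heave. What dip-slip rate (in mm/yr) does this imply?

dip-slip = heave / cos(dip) = 161 m / cos(46.1°) = 232.2 m
rate = 232.2 m / 743 ka = 0.000313 m/yr = 0.313 mm/yr

0.313 mm/yr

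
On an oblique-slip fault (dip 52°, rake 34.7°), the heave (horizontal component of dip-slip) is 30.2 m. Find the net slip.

86.2 m

dip-slip = heave / cos(dip) = 30.2 / cos(52°) = 49.05 m
net slip = dip-slip / sin(rake) = 49.05 / sin(34.7°) = 86.2 m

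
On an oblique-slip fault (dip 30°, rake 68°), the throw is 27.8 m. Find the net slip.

60 m

dip-slip = throw / sin(dip) = 27.8 / sin(30°) = 55.60 m
net slip = dip-slip / sin(rake) = 55.60 / sin(68°) = 60 m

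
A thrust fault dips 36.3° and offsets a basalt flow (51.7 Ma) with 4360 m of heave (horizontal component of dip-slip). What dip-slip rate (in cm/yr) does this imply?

0.0105 cm/yr

dip-slip = heave / cos(dip) = 4360 m / cos(36.3°) = 5410 m
rate = 5410 m / 51.7 Ma = 0.000105 m/yr = 0.0105 cm/yr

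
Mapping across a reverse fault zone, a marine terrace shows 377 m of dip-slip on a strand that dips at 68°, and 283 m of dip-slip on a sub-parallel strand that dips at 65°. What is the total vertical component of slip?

606 m

throw_A = 377 × sin(68°) = 349.5 m
throw_B = 283 × sin(65°) = 256.5 m
total = 349.5 + 256.5 = 606 m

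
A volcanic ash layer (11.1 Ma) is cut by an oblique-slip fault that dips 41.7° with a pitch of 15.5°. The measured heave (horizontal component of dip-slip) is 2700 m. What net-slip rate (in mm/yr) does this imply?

dip-slip = heave / cos(dip) = 2700 / cos(41.7°) = 3616 m
net slip = dip-slip / sin(rake) = 3616 / sin(15.5°) = 13530 m
rate = 13530 m / 11.1 Ma = 0.00122 m/yr = 1.22 mm/yr

1.22 mm/yr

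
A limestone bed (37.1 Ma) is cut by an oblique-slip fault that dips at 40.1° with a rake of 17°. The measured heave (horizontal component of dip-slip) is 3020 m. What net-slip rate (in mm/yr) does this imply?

dip-slip = heave / cos(dip) = 3020 / cos(40.1°) = 3948 m
net slip = dip-slip / sin(rake) = 3948 / sin(17°) = 13500 m
rate = 13500 m / 37.1 Ma = 0.000364 m/yr = 0.364 mm/yr

0.364 mm/yr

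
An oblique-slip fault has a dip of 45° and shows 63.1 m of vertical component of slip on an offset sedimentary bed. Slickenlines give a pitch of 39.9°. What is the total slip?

dip-slip = throw / sin(dip) = 63.1 / sin(45°) = 89.24 m
net slip = dip-slip / sin(rake) = 89.24 / sin(39.9°) = 139 m

139 m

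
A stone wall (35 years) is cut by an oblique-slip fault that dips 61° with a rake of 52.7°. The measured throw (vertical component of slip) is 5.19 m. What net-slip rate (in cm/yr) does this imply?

21.3 cm/yr

dip-slip = throw / sin(dip) = 5.19 / sin(61°) = 5.934 m
net slip = dip-slip / sin(rake) = 5.934 / sin(52.7°) = 7.460 m
rate = 7.460 m / 35 years = 0.213 m/yr = 21.3 cm/yr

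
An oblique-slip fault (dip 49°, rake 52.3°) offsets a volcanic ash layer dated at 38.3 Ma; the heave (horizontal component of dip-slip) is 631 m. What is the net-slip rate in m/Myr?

dip-slip = heave / cos(dip) = 631 / cos(49°) = 961.8 m
net slip = dip-slip / sin(rake) = 961.8 / sin(52.3°) = 1216 m
rate = 1216 m / 38.3 Ma = 0.0000317 m/yr = 31.7 m/Myr

31.7 m/Myr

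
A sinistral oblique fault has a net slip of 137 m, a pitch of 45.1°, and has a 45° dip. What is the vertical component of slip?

68.6 m

dip-slip = net slip × sin(rake) = 137 m × sin(45.1°) = 97.04 m
throw = dip-slip × sin(dip) = 97.04 × sin(45°) = 68.6 m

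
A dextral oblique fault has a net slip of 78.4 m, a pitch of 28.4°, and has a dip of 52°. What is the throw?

dip-slip = net slip × sin(rake) = 78.4 m × sin(28.4°) = 37.29 m
throw = dip-slip × sin(dip) = 37.29 × sin(52°) = 29.4 m

29.4 m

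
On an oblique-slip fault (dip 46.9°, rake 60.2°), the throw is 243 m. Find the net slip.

384 m

dip-slip = throw / sin(dip) = 243 / sin(46.9°) = 332.8 m
net slip = dip-slip / sin(rake) = 332.8 / sin(60.2°) = 384 m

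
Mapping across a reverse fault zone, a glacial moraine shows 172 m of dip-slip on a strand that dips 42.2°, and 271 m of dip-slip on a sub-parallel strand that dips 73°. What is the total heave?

heave_A = 172 × cos(42.2°) = 127.4 m
heave_B = 271 × cos(73°) = 79.23 m
total = 127.4 + 79.23 = 207 m

207 m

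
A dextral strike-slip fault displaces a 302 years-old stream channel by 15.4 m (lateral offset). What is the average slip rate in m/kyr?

rate = 15.4 m / 302 years = 0.0510 m/yr = 51 m/kyr

51 m/kyr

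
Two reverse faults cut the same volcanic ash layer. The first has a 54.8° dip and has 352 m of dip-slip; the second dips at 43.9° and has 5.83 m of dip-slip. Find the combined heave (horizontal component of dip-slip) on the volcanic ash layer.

heave_A = 352 × cos(54.8°) = 202.9 m
heave_B = 5.83 × cos(43.9°) = 4.201 m
total = 202.9 + 4.201 = 207 m

207 m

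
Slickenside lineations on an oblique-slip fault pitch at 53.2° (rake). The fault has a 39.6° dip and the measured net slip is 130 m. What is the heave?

dip-slip = net slip × sin(rake) = 130 m × sin(53.2°) = 104.1 m
heave = dip-slip × cos(dip) = 104.1 × cos(39.6°) = 80.2 m

80.2 m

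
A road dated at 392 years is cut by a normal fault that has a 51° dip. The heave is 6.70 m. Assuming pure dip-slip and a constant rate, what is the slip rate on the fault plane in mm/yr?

27.2 mm/yr

dip-slip = heave / cos(dip) = 6.70 m / cos(51°) = 10.65 m
rate = 10.65 m / 392 years = 0.0272 m/yr = 27.2 mm/yr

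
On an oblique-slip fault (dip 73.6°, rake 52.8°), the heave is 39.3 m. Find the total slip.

dip-slip = heave / cos(dip) = 39.3 / cos(73.6°) = 139.2 m
net slip = dip-slip / sin(rake) = 139.2 / sin(52.8°) = 175 m

175 m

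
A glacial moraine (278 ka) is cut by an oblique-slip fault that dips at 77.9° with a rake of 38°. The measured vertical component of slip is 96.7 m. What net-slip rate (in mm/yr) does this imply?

0.578 mm/yr

dip-slip = throw / sin(dip) = 96.7 / sin(77.9°) = 98.90 m
net slip = dip-slip / sin(rake) = 98.90 / sin(38°) = 160.6 m
rate = 160.6 m / 278 ka = 0.000578 m/yr = 0.578 mm/yr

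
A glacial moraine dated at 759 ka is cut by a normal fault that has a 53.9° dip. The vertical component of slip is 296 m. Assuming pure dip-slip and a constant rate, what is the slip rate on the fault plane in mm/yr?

0.483 mm/yr

dip-slip = throw / sin(dip) = 296 m / sin(53.9°) = 366.3 m
rate = 366.3 m / 759 ka = 0.000483 m/yr = 0.483 mm/yr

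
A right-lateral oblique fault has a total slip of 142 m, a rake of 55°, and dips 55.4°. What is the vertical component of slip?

95.7 m

dip-slip = net slip × sin(rake) = 142 m × sin(55°) = 116.3 m
throw = dip-slip × sin(dip) = 116.3 × sin(55.4°) = 95.7 m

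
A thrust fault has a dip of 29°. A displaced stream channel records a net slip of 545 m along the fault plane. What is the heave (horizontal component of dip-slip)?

heave = dip-slip × cos(dip) = 545 m × cos(29°) = 477 m

477 m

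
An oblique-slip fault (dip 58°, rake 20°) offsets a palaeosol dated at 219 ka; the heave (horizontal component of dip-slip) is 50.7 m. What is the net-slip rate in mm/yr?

dip-slip = heave / cos(dip) = 50.7 / cos(58°) = 95.67 m
net slip = dip-slip / sin(rake) = 95.67 / sin(20°) = 279.7 m
rate = 279.7 m / 219 ka = 0.00128 m/yr = 1.28 mm/yr

1.28 mm/yr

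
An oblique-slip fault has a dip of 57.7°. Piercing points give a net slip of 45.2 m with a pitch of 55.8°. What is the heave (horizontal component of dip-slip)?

20 m

dip-slip = net slip × sin(rake) = 45.2 m × sin(55.8°) = 37.38 m
heave = dip-slip × cos(dip) = 37.38 × cos(57.7°) = 20 m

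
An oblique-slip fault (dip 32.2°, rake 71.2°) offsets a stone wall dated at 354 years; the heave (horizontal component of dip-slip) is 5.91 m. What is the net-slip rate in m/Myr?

dip-slip = heave / cos(dip) = 5.91 / cos(32.2°) = 6.984 m
net slip = dip-slip / sin(rake) = 6.984 / sin(71.2°) = 7.378 m
rate = 7.378 m / 354 years = 0.0208 m/yr = 20800 m/Myr

20800 m/Myr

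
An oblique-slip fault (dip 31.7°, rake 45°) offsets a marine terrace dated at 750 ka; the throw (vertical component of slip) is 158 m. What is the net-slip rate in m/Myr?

dip-slip = throw / sin(dip) = 158 / sin(31.7°) = 300.7 m
net slip = dip-slip / sin(rake) = 300.7 / sin(45°) = 425.2 m
rate = 425.2 m / 750 ka = 0.000567 m/yr = 567 m/Myr

567 m/Myr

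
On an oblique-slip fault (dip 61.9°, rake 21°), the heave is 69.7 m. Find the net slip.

413 m

dip-slip = heave / cos(dip) = 69.7 / cos(61.9°) = 148 m
net slip = dip-slip / sin(rake) = 148 / sin(21°) = 413 m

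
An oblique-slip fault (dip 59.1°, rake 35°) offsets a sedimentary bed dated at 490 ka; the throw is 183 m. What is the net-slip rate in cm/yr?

0.0759 cm/yr

dip-slip = throw / sin(dip) = 183 / sin(59.1°) = 213.3 m
net slip = dip-slip / sin(rake) = 213.3 / sin(35°) = 371.8 m
rate = 371.8 m / 490 ka = 0.000759 m/yr = 0.0759 cm/yr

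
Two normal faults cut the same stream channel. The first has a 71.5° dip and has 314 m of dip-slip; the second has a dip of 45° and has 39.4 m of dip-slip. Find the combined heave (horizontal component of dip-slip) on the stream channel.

127 m

heave_A = 314 × cos(71.5°) = 99.63 m
heave_B = 39.4 × cos(45°) = 27.86 m
total = 99.63 + 27.86 = 127 m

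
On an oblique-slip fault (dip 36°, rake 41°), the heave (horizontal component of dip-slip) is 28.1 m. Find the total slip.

52.9 m

dip-slip = heave / cos(dip) = 28.1 / cos(36°) = 34.73 m
net slip = dip-slip / sin(rake) = 34.73 / sin(41°) = 52.9 m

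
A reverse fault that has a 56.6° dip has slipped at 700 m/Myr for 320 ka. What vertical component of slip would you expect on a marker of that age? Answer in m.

187 m

dip-slip = rate × time = 700 m/Myr × 320 ka = 224 m
throw = dip-slip × sin(dip) = 224 × sin(56.6°) = 187 m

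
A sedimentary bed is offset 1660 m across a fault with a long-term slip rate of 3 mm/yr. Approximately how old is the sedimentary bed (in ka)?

age = offset / rate = 1660 m / (3 mm/yr) = 553000 yr = 553 ka

553 ka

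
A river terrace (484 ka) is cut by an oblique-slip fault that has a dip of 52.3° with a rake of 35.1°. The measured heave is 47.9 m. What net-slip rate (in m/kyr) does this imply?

dip-slip = heave / cos(dip) = 47.9 / cos(52.3°) = 78.33 m
net slip = dip-slip / sin(rake) = 78.33 / sin(35.1°) = 136.2 m
rate = 136.2 m / 484 ka = 0.000281 m/yr = 0.281 m/kyr

0.281 m/kyr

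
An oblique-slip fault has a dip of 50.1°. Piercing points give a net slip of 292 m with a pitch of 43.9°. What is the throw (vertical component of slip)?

155 m

dip-slip = net slip × sin(rake) = 292 m × sin(43.9°) = 202.5 m
throw = dip-slip × sin(dip) = 202.5 × sin(50.1°) = 155 m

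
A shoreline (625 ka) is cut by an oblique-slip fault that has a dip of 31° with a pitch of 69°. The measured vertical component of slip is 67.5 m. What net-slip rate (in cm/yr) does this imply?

dip-slip = throw / sin(dip) = 67.5 / sin(31°) = 131.1 m
net slip = dip-slip / sin(rake) = 131.1 / sin(69°) = 140.4 m
rate = 140.4 m / 625 ka = 0.000225 m/yr = 0.0225 cm/yr

0.0225 cm/yr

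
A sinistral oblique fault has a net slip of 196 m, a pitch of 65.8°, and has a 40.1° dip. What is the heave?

137 m

dip-slip = net slip × sin(rake) = 196 m × sin(65.8°) = 178.8 m
heave = dip-slip × cos(dip) = 178.8 × cos(40.1°) = 137 m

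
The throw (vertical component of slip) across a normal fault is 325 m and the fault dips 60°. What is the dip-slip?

375 m

dip-slip = throw / sin(dip) = 325 / sin(60°) = 375 m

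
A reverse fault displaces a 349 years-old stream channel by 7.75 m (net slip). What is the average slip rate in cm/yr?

2.22 cm/yr

rate = 7.75 m / 349 years = 0.0222 m/yr = 2.22 cm/yr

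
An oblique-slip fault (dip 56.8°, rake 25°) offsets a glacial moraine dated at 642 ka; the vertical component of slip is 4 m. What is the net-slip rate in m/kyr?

0.0176 m/kyr

dip-slip = throw / sin(dip) = 4 / sin(56.8°) = 4.780 m
net slip = dip-slip / sin(rake) = 4.780 / sin(25°) = 11.31 m
rate = 11.31 m / 642 ka = 0.0000176 m/yr = 0.0176 m/kyr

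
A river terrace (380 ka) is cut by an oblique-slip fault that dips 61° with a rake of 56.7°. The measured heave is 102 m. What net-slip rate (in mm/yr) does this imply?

dip-slip = heave / cos(dip) = 102 / cos(61°) = 210.4 m
net slip = dip-slip / sin(rake) = 210.4 / sin(56.7°) = 251.7 m
rate = 251.7 m / 380 ka = 0.000662 m/yr = 0.662 mm/yr

0.662 mm/yr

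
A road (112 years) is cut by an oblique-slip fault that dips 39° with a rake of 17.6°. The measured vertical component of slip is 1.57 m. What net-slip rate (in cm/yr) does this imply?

dip-slip = throw / sin(dip) = 1.57 / sin(39°) = 2.495 m
net slip = dip-slip / sin(rake) = 2.495 / sin(17.6°) = 8.251 m
rate = 8.251 m / 112 years = 0.0737 m/yr = 7.37 cm/yr

7.37 cm/yr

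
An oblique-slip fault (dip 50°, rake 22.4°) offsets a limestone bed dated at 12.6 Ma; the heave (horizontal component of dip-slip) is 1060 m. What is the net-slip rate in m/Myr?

343 m/Myr

dip-slip = heave / cos(dip) = 1060 / cos(50°) = 1649 m
net slip = dip-slip / sin(rake) = 1649 / sin(22.4°) = 4327 m
rate = 4327 m / 12.6 Ma = 0.000343 m/yr = 343 m/Myr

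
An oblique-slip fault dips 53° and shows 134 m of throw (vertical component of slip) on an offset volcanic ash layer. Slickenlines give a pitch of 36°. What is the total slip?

dip-slip = throw / sin(dip) = 134 / sin(53°) = 167.8 m
net slip = dip-slip / sin(rake) = 167.8 / sin(36°) = 285 m

285 m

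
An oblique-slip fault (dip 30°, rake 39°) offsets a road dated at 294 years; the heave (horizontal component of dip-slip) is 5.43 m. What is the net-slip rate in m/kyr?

dip-slip = heave / cos(dip) = 5.43 / cos(30°) = 6.270 m
net slip = dip-slip / sin(rake) = 6.270 / sin(39°) = 9.963 m
rate = 9.963 m / 294 years = 0.0339 m/yr = 33.9 m/kyr

33.9 m/kyr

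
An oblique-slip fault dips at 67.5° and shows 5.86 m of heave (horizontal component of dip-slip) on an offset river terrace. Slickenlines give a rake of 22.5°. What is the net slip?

dip-slip = heave / cos(dip) = 5.86 / cos(67.5°) = 15.31 m
net slip = dip-slip / sin(rake) = 15.31 / sin(22.5°) = 40 m

40 m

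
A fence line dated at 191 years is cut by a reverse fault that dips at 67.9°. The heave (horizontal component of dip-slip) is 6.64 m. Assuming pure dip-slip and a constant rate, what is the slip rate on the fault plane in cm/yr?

9.24 cm/yr

dip-slip = heave / cos(dip) = 6.64 m / cos(67.9°) = 17.65 m
rate = 17.65 m / 191 years = 0.0924 m/yr = 9.24 cm/yr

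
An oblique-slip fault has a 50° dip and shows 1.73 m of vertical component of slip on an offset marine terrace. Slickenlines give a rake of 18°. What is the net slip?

7.31 m

dip-slip = throw / sin(dip) = 1.73 / sin(50°) = 2.258 m
net slip = dip-slip / sin(rake) = 2.258 / sin(18°) = 7.31 m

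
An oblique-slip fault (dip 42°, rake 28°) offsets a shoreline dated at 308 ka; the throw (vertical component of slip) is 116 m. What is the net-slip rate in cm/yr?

dip-slip = throw / sin(dip) = 116 / sin(42°) = 173.4 m
net slip = dip-slip / sin(rake) = 173.4 / sin(28°) = 369.3 m
rate = 369.3 m / 308 ka = 0.00120 m/yr = 0.120 cm/yr

0.120 cm/yr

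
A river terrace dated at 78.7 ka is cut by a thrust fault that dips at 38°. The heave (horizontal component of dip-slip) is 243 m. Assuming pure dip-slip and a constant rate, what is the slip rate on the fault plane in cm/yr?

0.392 cm/yr

dip-slip = heave / cos(dip) = 243 m / cos(38°) = 308.4 m
rate = 308.4 m / 78.7 ka = 0.00392 m/yr = 0.392 cm/yr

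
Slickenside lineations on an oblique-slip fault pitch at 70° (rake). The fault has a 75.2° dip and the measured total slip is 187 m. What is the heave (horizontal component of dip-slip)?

44.9 m

dip-slip = net slip × sin(rake) = 187 m × sin(70°) = 175.7 m
heave = dip-slip × cos(dip) = 175.7 × cos(75.2°) = 44.9 m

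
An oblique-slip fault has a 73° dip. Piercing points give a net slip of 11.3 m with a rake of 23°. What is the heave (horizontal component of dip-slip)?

dip-slip = net slip × sin(rake) = 11.3 m × sin(23°) = 4.415 m
heave = dip-slip × cos(dip) = 4.415 × cos(73°) = 1.29 m

1.29 m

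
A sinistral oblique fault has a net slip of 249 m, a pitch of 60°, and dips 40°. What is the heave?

165 m

dip-slip = net slip × sin(rake) = 249 m × sin(60°) = 215.6 m
heave = dip-slip × cos(dip) = 215.6 × cos(40°) = 165 m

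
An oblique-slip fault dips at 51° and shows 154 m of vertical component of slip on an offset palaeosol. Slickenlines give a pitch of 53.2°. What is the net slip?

dip-slip = throw / sin(dip) = 154 / sin(51°) = 198.2 m
net slip = dip-slip / sin(rake) = 198.2 / sin(53.2°) = 247 m

247 m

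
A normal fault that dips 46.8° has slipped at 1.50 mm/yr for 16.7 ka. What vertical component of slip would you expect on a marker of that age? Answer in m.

dip-slip = rate × time = 1.50 mm/yr × 16.7 ka = 25.05 m
throw = dip-slip × sin(dip) = 25.05 × sin(46.8°) = 18.3 m

18.3 m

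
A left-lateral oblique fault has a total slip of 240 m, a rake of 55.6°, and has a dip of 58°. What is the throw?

168 m

dip-slip = net slip × sin(rake) = 240 m × sin(55.6°) = 198 m
throw = dip-slip × sin(dip) = 198 × sin(58°) = 168 m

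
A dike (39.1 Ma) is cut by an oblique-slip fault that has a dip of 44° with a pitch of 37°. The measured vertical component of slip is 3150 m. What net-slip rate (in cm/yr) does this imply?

0.0193 cm/yr

dip-slip = throw / sin(dip) = 3150 / sin(44°) = 4535 m
net slip = dip-slip / sin(rake) = 4535 / sin(37°) = 7535 m
rate = 7535 m / 39.1 Ma = 0.000193 m/yr = 0.0193 cm/yr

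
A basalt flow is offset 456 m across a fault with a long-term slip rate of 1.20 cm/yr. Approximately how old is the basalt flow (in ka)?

38 ka

age = offset / rate = 456 m / (1.20 cm/yr) = 38000 yr = 38 ka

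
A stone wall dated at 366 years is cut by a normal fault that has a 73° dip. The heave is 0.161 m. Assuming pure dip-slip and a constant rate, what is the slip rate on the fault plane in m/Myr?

dip-slip = heave / cos(dip) = 0.161 m / cos(73°) = 0.5507 m
rate = 0.5507 m / 366 years = 0.00150 m/yr = 1500 m/Myr

1500 m/Myr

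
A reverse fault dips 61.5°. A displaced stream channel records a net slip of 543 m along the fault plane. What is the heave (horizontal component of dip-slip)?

259 m

heave = dip-slip × cos(dip) = 543 m × cos(61.5°) = 259 m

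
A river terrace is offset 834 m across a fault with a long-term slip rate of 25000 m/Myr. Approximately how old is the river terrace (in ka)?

33.4 ka

age = offset / rate = 834 m / (25000 m/Myr) = 33400 yr = 33.4 ka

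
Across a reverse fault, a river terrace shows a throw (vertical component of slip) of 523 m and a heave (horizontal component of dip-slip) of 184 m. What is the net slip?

554 m

net slip = √(throw² + heave²) = √(523² + 184²) = 554 m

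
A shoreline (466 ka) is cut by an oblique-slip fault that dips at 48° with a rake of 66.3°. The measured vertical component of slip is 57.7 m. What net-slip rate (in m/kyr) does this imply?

dip-slip = throw / sin(dip) = 57.7 / sin(48°) = 77.64 m
net slip = dip-slip / sin(rake) = 77.64 / sin(66.3°) = 84.79 m
rate = 84.79 m / 466 ka = 0.000182 m/yr = 0.182 m/kyr

0.182 m/kyr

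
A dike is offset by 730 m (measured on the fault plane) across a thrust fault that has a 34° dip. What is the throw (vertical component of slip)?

408 m

throw = dip-slip × sin(dip) = 730 m × sin(34°) = 408 m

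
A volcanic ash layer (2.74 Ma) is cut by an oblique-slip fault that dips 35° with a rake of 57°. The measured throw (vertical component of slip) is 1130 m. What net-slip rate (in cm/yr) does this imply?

dip-slip = throw / sin(dip) = 1130 / sin(35°) = 1970 m
net slip = dip-slip / sin(rake) = 1970 / sin(57°) = 2349 m
rate = 2349 m / 2.74 Ma = 0.000857 m/yr = 0.0857 cm/yr

0.0857 cm/yr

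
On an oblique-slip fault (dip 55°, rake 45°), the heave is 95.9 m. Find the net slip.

dip-slip = heave / cos(dip) = 95.9 / cos(55°) = 167.2 m
net slip = dip-slip / sin(rake) = 167.2 / sin(45°) = 236 m

236 m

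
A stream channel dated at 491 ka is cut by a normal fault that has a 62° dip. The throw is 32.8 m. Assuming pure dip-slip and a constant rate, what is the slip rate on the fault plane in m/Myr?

dip-slip = throw / sin(dip) = 32.8 m / sin(62°) = 37.15 m
rate = 37.15 m / 491 ka = 0.0000757 m/yr = 75.7 m/Myr

75.7 m/Myr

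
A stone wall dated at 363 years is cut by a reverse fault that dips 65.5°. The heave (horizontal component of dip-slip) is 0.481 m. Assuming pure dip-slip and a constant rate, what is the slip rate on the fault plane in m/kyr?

3.20 m/kyr

dip-slip = heave / cos(dip) = 0.481 m / cos(65.5°) = 1.160 m
rate = 1.160 m / 363 years = 0.00320 m/yr = 3.20 m/kyr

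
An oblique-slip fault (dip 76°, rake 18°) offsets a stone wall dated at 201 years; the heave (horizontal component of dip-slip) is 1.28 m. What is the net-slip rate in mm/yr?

85.2 mm/yr

dip-slip = heave / cos(dip) = 1.28 / cos(76°) = 5.291 m
net slip = dip-slip / sin(rake) = 5.291 / sin(18°) = 17.12 m
rate = 17.12 m / 201 years = 0.0852 m/yr = 85.2 mm/yr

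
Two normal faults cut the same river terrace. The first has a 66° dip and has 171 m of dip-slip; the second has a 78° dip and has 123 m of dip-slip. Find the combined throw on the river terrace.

277 m

throw_A = 171 × sin(66°) = 156.2 m
throw_B = 123 × sin(78°) = 120.3 m
total = 156.2 + 120.3 = 277 m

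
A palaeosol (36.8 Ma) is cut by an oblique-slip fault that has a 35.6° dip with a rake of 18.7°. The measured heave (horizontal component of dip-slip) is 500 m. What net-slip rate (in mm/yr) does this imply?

dip-slip = heave / cos(dip) = 500 / cos(35.6°) = 614.9 m
net slip = dip-slip / sin(rake) = 614.9 / sin(18.7°) = 1918 m
rate = 1918 m / 36.8 Ma = 0.0000521 m/yr = 0.0521 mm/yr

0.0521 mm/yr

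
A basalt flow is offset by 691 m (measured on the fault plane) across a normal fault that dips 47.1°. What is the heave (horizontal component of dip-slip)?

470 m

heave = dip-slip × cos(dip) = 691 m × cos(47.1°) = 470 m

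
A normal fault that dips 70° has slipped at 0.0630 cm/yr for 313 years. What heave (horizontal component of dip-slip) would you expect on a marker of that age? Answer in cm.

dip-slip = rate × time = 0.0630 cm/yr × 313 years = 0.1972 m
heave = dip-slip × cos(dip) = 0.1972 × cos(70°) = 0.0674 m = 6.74 cm

6.74 cm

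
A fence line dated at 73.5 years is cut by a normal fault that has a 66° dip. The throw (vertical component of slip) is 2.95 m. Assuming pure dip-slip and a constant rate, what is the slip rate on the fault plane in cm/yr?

4.39 cm/yr

dip-slip = throw / sin(dip) = 2.95 m / sin(66°) = 3.229 m
rate = 3.229 m / 73.5 years = 0.0439 m/yr = 4.39 cm/yr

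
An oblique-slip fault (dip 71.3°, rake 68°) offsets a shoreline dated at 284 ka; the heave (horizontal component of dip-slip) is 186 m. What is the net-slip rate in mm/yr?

2.20 mm/yr

dip-slip = heave / cos(dip) = 186 / cos(71.3°) = 580.1 m
net slip = dip-slip / sin(rake) = 580.1 / sin(68°) = 625.7 m
rate = 625.7 m / 284 ka = 0.00220 m/yr = 2.20 mm/yr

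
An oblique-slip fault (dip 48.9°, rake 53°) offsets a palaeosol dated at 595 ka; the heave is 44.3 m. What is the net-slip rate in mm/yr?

dip-slip = heave / cos(dip) = 44.3 / cos(48.9°) = 67.39 m
net slip = dip-slip / sin(rake) = 67.39 / sin(53°) = 84.38 m
rate = 84.38 m / 595 ka = 0.000142 m/yr = 0.142 mm/yr

0.142 mm/yr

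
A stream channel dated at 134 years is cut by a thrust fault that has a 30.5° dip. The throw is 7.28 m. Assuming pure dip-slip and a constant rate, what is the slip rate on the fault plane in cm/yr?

dip-slip = throw / sin(dip) = 7.28 m / sin(30.5°) = 14.34 m
rate = 14.34 m / 134 years = 0.107 m/yr = 10.7 cm/yr

10.7 cm/yr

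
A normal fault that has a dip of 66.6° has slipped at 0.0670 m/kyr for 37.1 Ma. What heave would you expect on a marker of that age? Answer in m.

987 m

dip-slip = rate × time = 0.0670 m/kyr × 37.1 Ma = 2486 m
heave = dip-slip × cos(dip) = 2486 × cos(66.6°) = 987 m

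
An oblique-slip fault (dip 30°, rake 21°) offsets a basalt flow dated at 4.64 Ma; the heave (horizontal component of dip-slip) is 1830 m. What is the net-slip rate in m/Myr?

dip-slip = heave / cos(dip) = 1830 / cos(30°) = 2113 m
net slip = dip-slip / sin(rake) = 2113 / sin(21°) = 5896 m
rate = 5896 m / 4.64 Ma = 0.00127 m/yr = 1270 m/Myr

1270 m/Myr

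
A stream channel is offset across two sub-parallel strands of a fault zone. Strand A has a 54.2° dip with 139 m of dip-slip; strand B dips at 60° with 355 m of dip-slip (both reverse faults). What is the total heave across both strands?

heave_A = 139 × cos(54.2°) = 81.31 m
heave_B = 355 × cos(60°) = 177.5 m
total = 81.31 + 177.5 = 259 m

259 m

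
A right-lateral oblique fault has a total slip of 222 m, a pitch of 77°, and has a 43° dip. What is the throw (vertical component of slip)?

148 m

dip-slip = net slip × sin(rake) = 222 m × sin(77°) = 216.3 m
throw = dip-slip × sin(dip) = 216.3 × sin(43°) = 148 m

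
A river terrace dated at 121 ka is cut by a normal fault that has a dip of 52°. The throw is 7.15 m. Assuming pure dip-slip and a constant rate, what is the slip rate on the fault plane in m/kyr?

0.0750 m/kyr

dip-slip = throw / sin(dip) = 7.15 m / sin(52°) = 9.073 m
rate = 9.073 m / 121 ka = 0.0000750 m/yr = 0.0750 m/kyr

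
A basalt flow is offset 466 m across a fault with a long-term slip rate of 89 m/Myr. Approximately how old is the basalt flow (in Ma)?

5.24 Ma

age = offset / rate = 466 m / (89 m/Myr) = 5.24e+06 yr = 5.24 Ma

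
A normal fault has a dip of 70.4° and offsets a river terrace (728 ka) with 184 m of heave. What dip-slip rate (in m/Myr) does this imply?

dip-slip = heave / cos(dip) = 184 m / cos(70.4°) = 548.5 m
rate = 548.5 m / 728 ka = 0.000753 m/yr = 753 m/Myr

753 m/Myr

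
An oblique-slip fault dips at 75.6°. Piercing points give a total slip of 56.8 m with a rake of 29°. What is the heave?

dip-slip = net slip × sin(rake) = 56.8 m × sin(29°) = 27.54 m
heave = dip-slip × cos(dip) = 27.54 × cos(75.6°) = 6.85 m

6.85 m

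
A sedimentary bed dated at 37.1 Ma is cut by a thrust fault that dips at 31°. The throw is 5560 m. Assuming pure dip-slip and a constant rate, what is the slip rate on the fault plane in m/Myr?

291 m/Myr

dip-slip = throw / sin(dip) = 5560 m / sin(31°) = 10800 m
rate = 10800 m / 37.1 Ma = 0.000291 m/yr = 291 m/Myr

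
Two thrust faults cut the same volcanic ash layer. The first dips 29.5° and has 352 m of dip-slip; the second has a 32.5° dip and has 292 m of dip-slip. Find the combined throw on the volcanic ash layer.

330 m

throw_A = 352 × sin(29.5°) = 173.3 m
throw_B = 292 × sin(32.5°) = 156.9 m
total = 173.3 + 156.9 = 330 m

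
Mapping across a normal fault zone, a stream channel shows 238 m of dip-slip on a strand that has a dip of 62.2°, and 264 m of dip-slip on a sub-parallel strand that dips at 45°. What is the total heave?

heave_A = 238 × cos(62.2°) = 111 m
heave_B = 264 × cos(45°) = 186.7 m
total = 111 + 186.7 = 298 m

298 m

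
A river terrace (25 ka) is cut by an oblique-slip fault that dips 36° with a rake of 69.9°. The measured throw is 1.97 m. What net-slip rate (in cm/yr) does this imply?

0.0143 cm/yr

dip-slip = throw / sin(dip) = 1.97 / sin(36°) = 3.352 m
net slip = dip-slip / sin(rake) = 3.352 / sin(69.9°) = 3.569 m
rate = 3.569 m / 25 ka = 0.000143 m/yr = 0.0143 cm/yr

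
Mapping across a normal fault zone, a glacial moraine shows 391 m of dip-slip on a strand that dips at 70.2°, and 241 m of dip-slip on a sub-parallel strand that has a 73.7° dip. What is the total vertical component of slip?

throw_A = 391 × sin(70.2°) = 367.9 m
throw_B = 241 × sin(73.7°) = 231.3 m
total = 367.9 + 231.3 = 599 m

599 m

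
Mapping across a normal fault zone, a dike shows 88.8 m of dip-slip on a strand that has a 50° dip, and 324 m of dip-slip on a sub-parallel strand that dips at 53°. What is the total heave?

252 m

heave_A = 88.8 × cos(50°) = 57.08 m
heave_B = 324 × cos(53°) = 195 m
total = 57.08 + 195 = 252 m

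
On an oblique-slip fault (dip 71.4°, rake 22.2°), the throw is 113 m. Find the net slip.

316 m

dip-slip = throw / sin(dip) = 113 / sin(71.4°) = 119.2 m
net slip = dip-slip / sin(rake) = 119.2 / sin(22.2°) = 316 m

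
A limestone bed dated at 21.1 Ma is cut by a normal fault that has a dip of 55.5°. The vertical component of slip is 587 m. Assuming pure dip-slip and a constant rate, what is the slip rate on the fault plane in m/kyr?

dip-slip = throw / sin(dip) = 587 m / sin(55.5°) = 712.3 m
rate = 712.3 m / 21.1 Ma = 0.0000338 m/yr = 0.0338 m/kyr

0.0338 m/kyr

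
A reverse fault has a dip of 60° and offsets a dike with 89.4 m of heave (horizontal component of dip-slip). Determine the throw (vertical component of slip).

155 m

throw = heave × tan(dip) = 89.4 × tan(60°) = 155 m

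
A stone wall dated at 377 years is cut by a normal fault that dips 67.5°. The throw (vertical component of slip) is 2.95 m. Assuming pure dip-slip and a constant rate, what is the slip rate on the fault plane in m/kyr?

dip-slip = throw / sin(dip) = 2.95 m / sin(67.5°) = 3.193 m
rate = 3.193 m / 377 years = 0.00847 m/yr = 8.47 m/kyr

8.47 m/kyr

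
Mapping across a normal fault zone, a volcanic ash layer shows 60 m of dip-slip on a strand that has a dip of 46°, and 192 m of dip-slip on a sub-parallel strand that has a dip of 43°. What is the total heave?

heave_A = 60 × cos(46°) = 41.68 m
heave_B = 192 × cos(43°) = 140.4 m
total = 41.68 + 140.4 = 182 m

182 m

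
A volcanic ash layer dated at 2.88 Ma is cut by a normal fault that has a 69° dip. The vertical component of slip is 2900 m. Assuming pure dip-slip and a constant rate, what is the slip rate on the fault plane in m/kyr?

1.08 m/kyr

dip-slip = throw / sin(dip) = 2900 m / sin(69°) = 3106 m
rate = 3106 m / 2.88 Ma = 0.00108 m/yr = 1.08 m/kyr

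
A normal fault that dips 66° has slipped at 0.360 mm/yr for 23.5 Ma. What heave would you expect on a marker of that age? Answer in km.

dip-slip = rate × time = 0.360 mm/yr × 23.5 Ma = 8460 m
heave = dip-slip × cos(dip) = 8460 × cos(66°) = 3440 m = 3.44 km

3.44 km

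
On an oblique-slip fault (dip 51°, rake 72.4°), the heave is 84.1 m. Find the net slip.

dip-slip = heave / cos(dip) = 84.1 / cos(51°) = 133.6 m
net slip = dip-slip / sin(rake) = 133.6 / sin(72.4°) = 140 m

140 m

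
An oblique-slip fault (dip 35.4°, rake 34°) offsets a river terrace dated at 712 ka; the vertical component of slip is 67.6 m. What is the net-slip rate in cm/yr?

0.0293 cm/yr

dip-slip = throw / sin(dip) = 67.6 / sin(35.4°) = 116.7 m
net slip = dip-slip / sin(rake) = 116.7 / sin(34°) = 208.7 m
rate = 208.7 m / 712 ka = 0.000293 m/yr = 0.0293 cm/yr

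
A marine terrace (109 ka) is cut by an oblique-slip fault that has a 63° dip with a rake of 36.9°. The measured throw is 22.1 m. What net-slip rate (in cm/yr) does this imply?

dip-slip = throw / sin(dip) = 22.1 / sin(63°) = 24.80 m
net slip = dip-slip / sin(rake) = 24.80 / sin(36.9°) = 41.31 m
rate = 41.31 m / 109 ka = 0.000379 m/yr = 0.0379 cm/yr

0.0379 cm/yr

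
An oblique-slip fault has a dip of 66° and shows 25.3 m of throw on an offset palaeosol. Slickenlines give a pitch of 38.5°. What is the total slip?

44.5 m

dip-slip = throw / sin(dip) = 25.3 / sin(66°) = 27.69 m
net slip = dip-slip / sin(rake) = 27.69 / sin(38.5°) = 44.5 m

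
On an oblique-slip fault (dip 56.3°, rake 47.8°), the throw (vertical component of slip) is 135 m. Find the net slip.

dip-slip = throw / sin(dip) = 135 / sin(56.3°) = 162.3 m
net slip = dip-slip / sin(rake) = 162.3 / sin(47.8°) = 219 m

219 m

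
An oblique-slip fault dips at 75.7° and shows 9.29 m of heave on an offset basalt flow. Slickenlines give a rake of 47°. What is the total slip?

dip-slip = heave / cos(dip) = 9.29 / cos(75.7°) = 37.61 m
net slip = dip-slip / sin(rake) = 37.61 / sin(47°) = 51.4 m

51.4 m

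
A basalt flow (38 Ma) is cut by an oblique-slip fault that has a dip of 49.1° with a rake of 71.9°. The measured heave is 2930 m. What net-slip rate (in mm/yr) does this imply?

0.124 mm/yr

dip-slip = heave / cos(dip) = 2930 / cos(49.1°) = 4475 m
net slip = dip-slip / sin(rake) = 4475 / sin(71.9°) = 4708 m
rate = 4708 m / 38 Ma = 0.000124 m/yr = 0.124 mm/yr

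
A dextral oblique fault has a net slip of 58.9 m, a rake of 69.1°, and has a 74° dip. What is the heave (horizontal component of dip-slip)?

dip-slip = net slip × sin(rake) = 58.9 m × sin(69.1°) = 55.02 m
heave = dip-slip × cos(dip) = 55.02 × cos(74°) = 15.2 m

15.2 m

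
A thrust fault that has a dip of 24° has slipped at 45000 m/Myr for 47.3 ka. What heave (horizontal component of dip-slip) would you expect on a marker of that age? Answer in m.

1940 m

dip-slip = rate × time = 45000 m/Myr × 47.3 ka = 2128 m
heave = dip-slip × cos(dip) = 2128 × cos(24°) = 1940 m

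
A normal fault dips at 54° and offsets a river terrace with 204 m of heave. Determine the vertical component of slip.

281 m

throw = heave × tan(dip) = 204 × tan(54°) = 281 m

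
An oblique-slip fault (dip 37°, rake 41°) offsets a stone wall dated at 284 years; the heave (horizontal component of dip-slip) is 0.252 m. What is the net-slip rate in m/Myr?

1690 m/Myr

dip-slip = heave / cos(dip) = 0.252 / cos(37°) = 0.3155 m
net slip = dip-slip / sin(rake) = 0.3155 / sin(41°) = 0.4810 m
rate = 0.4810 m / 284 years = 0.00169 m/yr = 1690 m/Myr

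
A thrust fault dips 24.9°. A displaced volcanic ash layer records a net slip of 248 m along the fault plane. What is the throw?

throw = dip-slip × sin(dip) = 248 m × sin(24.9°) = 104 m

104 m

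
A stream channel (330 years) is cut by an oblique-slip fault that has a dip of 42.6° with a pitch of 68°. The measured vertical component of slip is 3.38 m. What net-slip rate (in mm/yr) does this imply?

16.3 mm/yr

dip-slip = throw / sin(dip) = 3.38 / sin(42.6°) = 4.994 m
net slip = dip-slip / sin(rake) = 4.994 / sin(68°) = 5.386 m
rate = 5.386 m / 330 years = 0.0163 m/yr = 16.3 mm/yr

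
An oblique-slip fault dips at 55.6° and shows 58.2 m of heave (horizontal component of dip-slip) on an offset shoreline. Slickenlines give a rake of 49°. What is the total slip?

136 m

dip-slip = heave / cos(dip) = 58.2 / cos(55.6°) = 103 m
net slip = dip-slip / sin(rake) = 103 / sin(49°) = 136 m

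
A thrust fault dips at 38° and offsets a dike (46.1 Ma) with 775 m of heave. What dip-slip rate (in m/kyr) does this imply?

dip-slip = heave / cos(dip) = 775 m / cos(38°) = 983.5 m
rate = 983.5 m / 46.1 Ma = 0.0000213 m/yr = 0.0213 m/kyr

0.0213 m/kyr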